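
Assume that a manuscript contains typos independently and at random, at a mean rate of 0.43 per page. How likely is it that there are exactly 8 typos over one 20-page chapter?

0.1366

Over the interval, μ = 0.43 × 20 = 8.6 (a 20-page chapter = 20 pages).
P(N = 8) = e^(−μ) μ^8/8! = e^(−8.6) · 8.6^8/40320 ≈ 0.1366.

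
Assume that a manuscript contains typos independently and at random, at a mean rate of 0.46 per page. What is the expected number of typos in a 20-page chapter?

9.2

E[N] = λt = 0.46 × 20 = 9.2 (a 20-page chapter = 20 pages).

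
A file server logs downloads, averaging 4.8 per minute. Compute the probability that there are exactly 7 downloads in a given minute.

With mean μ = 4.8 per minute,
P(N = 7) = e^(−μ) μ^7/7! = e^(−4.8) · 4.8^7/5040 ≈ 0.0959.

0.0959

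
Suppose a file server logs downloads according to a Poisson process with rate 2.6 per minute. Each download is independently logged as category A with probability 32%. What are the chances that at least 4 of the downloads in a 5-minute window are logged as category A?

Thinning: the downloads that are logged as category A themselves form a Poisson process with rate 0.32 × 2.6 = 0.832 per minute.
Over the interval, μ = 0.832 × 5 = 4.16 (a 5-minute window = 5 minutes).
P(N ≥ 4) = 1 − P(N ≤ 3) ≈ 0.5971.

0.5971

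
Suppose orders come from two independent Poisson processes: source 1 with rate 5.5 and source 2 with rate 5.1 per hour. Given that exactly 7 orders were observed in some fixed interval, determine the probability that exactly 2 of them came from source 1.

Given the total, each event is independently from source 1 with probability p = λ_1/(λ_1+λ_2) = 5.5/10.6 ≈ 0.5189.
So K ~ Binomial(7, 5.5/10.6): P(K = 2) = C(7,2) · (5.5/10.6)^2 · (5.1/10.6)^5 ≈ 0.1458.

0.1458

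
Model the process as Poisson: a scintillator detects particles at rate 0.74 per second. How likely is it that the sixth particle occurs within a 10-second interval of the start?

Over the interval, μ = 0.74 × 10 = 7.4 (a 10-second interval = 10 seconds).
The sixth arrival falls in the interval iff at least 6 events occur there: P(S_6 ≤ t) = P(N ≥ 6) = 1 − P(N ≤ 5) ≈ 0.7474.

0.7474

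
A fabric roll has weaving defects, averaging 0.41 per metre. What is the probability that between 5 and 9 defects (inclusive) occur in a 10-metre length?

0.3812

Over the interval, μ = 0.41 × 10 = 4.1 (a 10-metre length = 10 metres).
P(5 ≤ N ≤ 9) = Σ_{j=5}^{9} e^(−4.1) · 4.1^j/j! ≈ 0.3812.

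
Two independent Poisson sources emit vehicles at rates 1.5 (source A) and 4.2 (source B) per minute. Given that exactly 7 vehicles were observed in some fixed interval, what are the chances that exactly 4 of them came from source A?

0.0672

Given the total, each event is independently from source A with probability p = λ_A/(λ_A+λ_B) = 1.5/5.7 ≈ 0.2632.
So K ~ Binomial(7, 1.5/5.7): P(K = 4) = C(7,4) · (1.5/5.7)^4 · (4.2/5.7)^3 ≈ 0.0672.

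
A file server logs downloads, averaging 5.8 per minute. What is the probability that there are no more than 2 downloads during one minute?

0.0715

With mean μ = 5.8 per minute,
P(N ≤ 2) = Σ_{j=0}^{2} e^(−μ) μ^j/j! ≈ 0.0715.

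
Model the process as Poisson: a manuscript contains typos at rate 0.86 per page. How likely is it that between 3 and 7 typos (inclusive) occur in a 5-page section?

0.7316

Over the interval, μ = 0.86 × 5 = 4.3 (a 5-page section = 5 pages).
P(3 ≤ N ≤ 7) = Σ_{j=3}^{7} e^(−4.3) · 4.3^j/j! ≈ 0.7316.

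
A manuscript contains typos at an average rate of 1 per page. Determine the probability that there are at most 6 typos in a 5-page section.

Over the interval, μ = 1 × 5 = 5 (a 5-page section = 5 pages).
P(N ≤ 6) = Σ_{j=0}^{6} e^(−μ) μ^j/j! ≈ 0.7622.

0.7622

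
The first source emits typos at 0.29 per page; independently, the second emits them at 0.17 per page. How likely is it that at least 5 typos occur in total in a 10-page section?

0.4868

Independent Poisson processes superpose: combined rate λ = 0.29 + 0.17 = 0.46 per page.
Over the interval, μ = 0.46 × 10 = 4.6 (a 10-page section = 10 pages).
P(N ≥ 5) = 1 − P(N ≤ 4) ≈ 0.4868.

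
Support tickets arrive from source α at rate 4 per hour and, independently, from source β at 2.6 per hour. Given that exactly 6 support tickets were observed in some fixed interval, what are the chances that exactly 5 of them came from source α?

0.1933

Given the total, each event is independently from source α with probability p = λ_α/(λ_α+λ_β) = 4/6.6 ≈ 0.6061.
So K ~ Binomial(6, 4/6.6): P(K = 5) = C(6,5) · (4/6.6)^5 · (2.6/6.6)^1 ≈ 0.1933.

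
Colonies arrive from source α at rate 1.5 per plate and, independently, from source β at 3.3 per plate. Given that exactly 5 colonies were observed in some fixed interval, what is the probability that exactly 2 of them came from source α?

Given the total, each event is independently from source α with probability p = λ_α/(λ_α+λ_β) = 1.5/4.8 = 0.3125.
So K ~ Binomial(5, 1.5/4.8): P(K = 2) = C(5,2) · (1.5/4.8)^2 · (3.3/4.8)^3 ≈ 0.3173.

0.3173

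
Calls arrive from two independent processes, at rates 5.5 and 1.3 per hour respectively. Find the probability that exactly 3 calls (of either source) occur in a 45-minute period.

0.1348

Independent Poisson processes superpose: combined rate λ = 5.5 + 1.3 = 6.8 per hour.
Over the interval, μ = 6.8 × 0.75 = 5.1 (a 45-minute period = 0.75 hours).
P(N = 3) = e^(−5.1) · 5.1^3/3! ≈ 0.1348.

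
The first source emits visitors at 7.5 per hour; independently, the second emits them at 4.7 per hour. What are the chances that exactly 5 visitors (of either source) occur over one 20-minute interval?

0.1588

Independent Poisson processes superpose: combined rate λ = 7.5 + 4.7 = 12.2 per hour.
Over the interval, μ = 12.2 × 1/3 ≈ 4.06667 (a 20-minute interval = 1/3 hours).
P(N = 5) = e^(−4.06667) · 4.06667^5/5! ≈ 0.1588.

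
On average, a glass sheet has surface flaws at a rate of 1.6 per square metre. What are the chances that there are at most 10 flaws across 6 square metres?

0.6329

Over the interval, μ = 1.6 × 6 = 9.6 (6 square metres).
P(N ≤ 10) = Σ_{j=0}^{10} e^(−μ) μ^j/j! ≈ 0.6329.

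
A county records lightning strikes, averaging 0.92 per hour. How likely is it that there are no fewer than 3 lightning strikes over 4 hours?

Over the interval, μ = 0.92 × 4 = 3.68 (4 hours).
P(N ≥ 3) = 1 − P(N ≤ 2) = 1 − Σ_{j=0}^{2} e^(−μ) μ^j/j! ≈ 0.7112.

0.7112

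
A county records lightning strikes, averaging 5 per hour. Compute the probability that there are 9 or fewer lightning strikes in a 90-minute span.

0.7764

Over the interval, μ = 5 × 1.5 = 7.5 (a 90-minute span = 1.5 hours).
P(N ≤ 9) = Σ_{j=0}^{9} e^(−μ) μ^j/j! ≈ 0.7764.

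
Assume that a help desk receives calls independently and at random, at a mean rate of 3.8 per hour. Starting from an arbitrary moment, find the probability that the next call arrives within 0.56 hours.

Inter-arrival times are exponential with rate λ = 3.8 per hour.
P(T ≤ 0.56) = 1 − e^(−λt) = 1 − e^(−3.8 × 0.56) = 1 − e^(−2.128) ≈ 0.8809.

0.8809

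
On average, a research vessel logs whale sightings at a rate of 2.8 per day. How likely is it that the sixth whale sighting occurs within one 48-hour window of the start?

Over the interval, μ = 2.8 × 2 = 5.6 (a 48-hour window = 2 days).
The sixth arrival falls in the interval iff at least 6 events occur there: P(S_6 ≤ t) = P(N ≥ 6) = 1 − P(N ≤ 5) ≈ 0.4881.

0.4881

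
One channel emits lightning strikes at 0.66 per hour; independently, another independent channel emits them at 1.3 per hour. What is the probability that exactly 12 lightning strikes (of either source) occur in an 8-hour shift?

Independent Poisson processes superpose: combined rate λ = 0.66 + 1.3 = 1.96 per hour.
Over the interval, μ = 1.96 × 8 = 15.68 (an 8-hour shift = 8 hours).
P(N = 12) = e^(−15.68) · 15.68^12/12! ≈ 0.0715.

0.0715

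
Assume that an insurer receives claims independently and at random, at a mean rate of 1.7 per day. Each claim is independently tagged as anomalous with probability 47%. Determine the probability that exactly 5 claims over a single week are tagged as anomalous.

0.1698

Thinning: the claims that are tagged as anomalous themselves form a Poisson process with rate 0.47 × 1.7 = 0.799 per day.
Over the interval, μ = 0.799 × 7 = 5.593 (a week = 7 days).
P(N = 5) = e^(−5.593) · 5.593^5/5! ≈ 0.1698.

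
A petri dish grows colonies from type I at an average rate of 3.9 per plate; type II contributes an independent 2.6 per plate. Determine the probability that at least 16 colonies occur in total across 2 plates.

Independent Poisson processes superpose: combined rate λ = 3.9 + 2.6 = 6.5 per plate.
Over the interval, μ = 6.5 × 2 = 13 (2 plates).
P(N ≥ 16) = 1 − P(N ≤ 15) ≈ 0.2364.

0.2364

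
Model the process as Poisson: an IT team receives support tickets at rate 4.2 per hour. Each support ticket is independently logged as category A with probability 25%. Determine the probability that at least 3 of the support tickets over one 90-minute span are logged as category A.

0.2102

Thinning: the support tickets that are logged as category A themselves form a Poisson process with rate 0.25 × 4.2 = 1.05 per hour.
Over the interval, μ = 1.05 × 1.5 = 1.575 (a 90-minute span = 1.5 hours).
P(N ≥ 3) = 1 − P(N ≤ 2) ≈ 0.2102.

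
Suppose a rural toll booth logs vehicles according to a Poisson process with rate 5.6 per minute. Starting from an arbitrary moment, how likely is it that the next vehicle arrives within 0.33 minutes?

Inter-arrival times are exponential with rate λ = 5.6 per minute.
P(T ≤ 0.33) = 1 − e^(−λt) = 1 − e^(−5.6 × 0.33) = 1 − e^(−1.848) ≈ 0.8424.

0.8424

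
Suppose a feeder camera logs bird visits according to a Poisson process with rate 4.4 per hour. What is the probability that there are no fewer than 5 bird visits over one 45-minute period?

0.2374

Over the interval, μ = 4.4 × 0.75 = 3.3 (a 45-minute period = 0.75 hours).
P(N ≥ 5) = 1 − P(N ≤ 4) = 1 − Σ_{j=0}^{4} e^(−μ) μ^j/j! ≈ 0.2374.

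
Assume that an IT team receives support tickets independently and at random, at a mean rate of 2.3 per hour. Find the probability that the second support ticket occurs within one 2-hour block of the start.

Over the interval, μ = 2.3 × 2 = 4.6 (a 2-hour block = 2 hours).
The second arrival falls in the interval iff at least 2 events occur there: P(S_2 ≤ t) = P(N ≥ 2) = 1 − P(N ≤ 1) ≈ 0.9437.

0.9437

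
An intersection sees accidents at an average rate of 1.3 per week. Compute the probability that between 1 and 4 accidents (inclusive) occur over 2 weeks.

0.8031

Over the interval, μ = 1.3 × 2 = 2.6 (2 weeks).
P(1 ≤ N ≤ 4) = Σ_{j=1}^{4} e^(−2.6) · 2.6^j/j! ≈ 0.8031.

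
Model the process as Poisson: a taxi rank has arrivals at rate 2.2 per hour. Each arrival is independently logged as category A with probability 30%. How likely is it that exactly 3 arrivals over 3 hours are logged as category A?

0.1786

Thinning: the arrivals that are logged as category A themselves form a Poisson process with rate 0.3 × 2.2 = 0.66 per hour.
Over the interval, μ = 0.66 × 3 = 1.98 (3 hours).
P(N = 3) = e^(−1.98) · 1.98^3/3! ≈ 0.1786.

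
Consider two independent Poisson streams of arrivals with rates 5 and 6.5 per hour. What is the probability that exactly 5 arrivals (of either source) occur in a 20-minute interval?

0.1492

Independent Poisson processes superpose: combined rate λ = 5 + 6.5 = 11.5 per hour.
Over the interval, μ = 11.5 × 1/3 ≈ 3.83333 (a 20-minute interval = 1/3 hours).
P(N = 5) = e^(−3.83333) · 3.83333^5/5! ≈ 0.1492.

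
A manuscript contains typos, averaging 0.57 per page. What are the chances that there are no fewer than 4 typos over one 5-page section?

0.3192

Over the interval, μ = 0.57 × 5 = 2.85 (a 5-page section = 5 pages).
P(N ≥ 4) = 1 − P(N ≤ 3) = 1 − Σ_{j=0}^{3} e^(−μ) μ^j/j! ≈ 0.3192.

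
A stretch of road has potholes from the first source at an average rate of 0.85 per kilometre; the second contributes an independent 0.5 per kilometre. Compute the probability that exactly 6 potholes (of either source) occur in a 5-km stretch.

0.1538

Independent Poisson processes superpose: combined rate λ = 0.85 + 0.5 = 1.35 per kilometre.
Over the interval, μ = 1.35 × 5 = 6.75 (a 5-km stretch = 5 kilometres).
P(N = 6) = e^(−6.75) · 6.75^6/6! ≈ 0.1538.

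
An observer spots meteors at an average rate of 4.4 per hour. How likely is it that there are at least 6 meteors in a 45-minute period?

Over the interval, μ = 4.4 × 0.75 = 3.3 (a 45-minute period = 0.75 hours).
P(N ≥ 6) = 1 − P(N ≤ 5) = 1 − Σ_{j=0}^{5} e^(−μ) μ^j/j! ≈ 0.1171.

0.1171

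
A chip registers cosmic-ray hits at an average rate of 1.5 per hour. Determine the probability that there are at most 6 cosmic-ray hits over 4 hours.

0.6063

Over the interval, μ = 1.5 × 4 = 6 (4 hours).
P(N ≤ 6) = Σ_{j=0}^{6} e^(−μ) μ^j/j! ≈ 0.6063.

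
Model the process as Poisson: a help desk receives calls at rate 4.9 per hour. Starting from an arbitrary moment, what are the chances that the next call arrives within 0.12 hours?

Inter-arrival times are exponential with rate λ = 4.9 per hour.
P(T ≤ 0.12) = 1 − e^(−λt) = 1 − e^(−4.9 × 0.12) = 1 − e^(−0.588) ≈ 0.4446.

0.4446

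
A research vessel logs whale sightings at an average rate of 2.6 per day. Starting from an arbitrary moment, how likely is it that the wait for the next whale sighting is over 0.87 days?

The wait for the next event is exponential with rate λ = 2.6 per day.
P(T > 0.87) = e^(−λt) = e^(−2.6 × 0.87) = e^(−2.262) ≈ 0.1041.

0.1041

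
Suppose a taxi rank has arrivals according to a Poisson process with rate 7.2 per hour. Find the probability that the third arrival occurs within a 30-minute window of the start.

0.6973

Over the interval, μ = 7.2 × 0.5 = 3.6 (a 30-minute window = 0.5 hours).
The third arrival falls in the interval iff at least 3 events occur there: P(S_3 ≤ t) = P(N ≥ 3) = 1 − P(N ≤ 2) ≈ 0.6973.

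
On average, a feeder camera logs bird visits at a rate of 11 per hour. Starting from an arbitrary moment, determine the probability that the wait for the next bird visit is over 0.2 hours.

The wait for the next event is exponential with rate λ = 11 per hour.
P(T > 0.2) = e^(−λt) = e^(−11 × 0.2) = e^(−2.2) ≈ 0.1108.

0.1108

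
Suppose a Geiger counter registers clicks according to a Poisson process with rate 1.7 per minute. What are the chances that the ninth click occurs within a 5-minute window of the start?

0.4769

Over the interval, μ = 1.7 × 5 = 8.5 (a 5-minute window = 5 minutes).
The ninth arrival falls in the interval iff at least 9 events occur there: P(S_9 ≤ t) = P(N ≥ 9) = 1 − P(N ≤ 8) ≈ 0.4769.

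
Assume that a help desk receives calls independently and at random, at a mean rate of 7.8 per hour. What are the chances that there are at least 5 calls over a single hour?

With mean μ = 7.8 per hour,
P(N ≥ 5) = 1 − P(N ≤ 4) = 1 − Σ_{j=0}^{4} e^(−μ) μ^j/j! ≈ 0.8883.

0.8883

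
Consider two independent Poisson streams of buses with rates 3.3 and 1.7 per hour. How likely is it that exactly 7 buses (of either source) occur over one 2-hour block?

0.0901

Independent Poisson processes superpose: combined rate λ = 3.3 + 1.7 = 5 per hour.
Over the interval, μ = 5 × 2 = 10 (a 2-hour block = 2 hours).
P(N = 7) = e^(−10) · 10^7/7! ≈ 0.0901.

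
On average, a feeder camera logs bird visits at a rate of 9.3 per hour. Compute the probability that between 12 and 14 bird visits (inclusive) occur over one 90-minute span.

0.3115

Over the interval, μ = 9.3 × 1.5 = 13.95 (a 90-minute span = 1.5 hours).
P(12 ≤ N ≤ 14) = Σ_{j=12}^{14} e^(−13.95) · 13.95^j/j! ≈ 0.3115.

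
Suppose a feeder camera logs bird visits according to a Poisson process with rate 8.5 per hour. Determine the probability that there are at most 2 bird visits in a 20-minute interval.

Over the interval, μ = 8.5 × 1/3 ≈ 2.83333 (a 20-minute interval = 1/3 hours).
P(N ≤ 2) = Σ_{j=0}^{2} e^(−μ) μ^j/j! ≈ 0.4615.

0.4615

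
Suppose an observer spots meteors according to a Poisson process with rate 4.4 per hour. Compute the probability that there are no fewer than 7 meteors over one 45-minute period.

0.0510

Over the interval, μ = 4.4 × 0.75 = 3.3 (a 45-minute period = 0.75 hours).
P(N ≥ 7) = 1 − P(N ≤ 6) = 1 − Σ_{j=0}^{6} e^(−μ) μ^j/j! ≈ 0.0510.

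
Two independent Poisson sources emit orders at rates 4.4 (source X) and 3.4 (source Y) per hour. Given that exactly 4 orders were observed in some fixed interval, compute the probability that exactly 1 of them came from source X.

Given the total, each event is independently from source X with probability p = λ_X/(λ_X+λ_Y) = 4.4/7.8 ≈ 0.5641.
So K ~ Binomial(4, 4.4/7.8): P(K = 1) = C(4,1) · (4.4/7.8)^1 · (3.4/7.8)^3 ≈ 0.1869.

0.1869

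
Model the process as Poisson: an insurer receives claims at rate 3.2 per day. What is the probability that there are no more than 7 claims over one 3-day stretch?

0.2584

Over the interval, μ = 3.2 × 3 = 9.6 (a 3-day stretch = 3 days).
P(N ≤ 7) = Σ_{j=0}^{7} e^(−μ) μ^j/j! ≈ 0.2584.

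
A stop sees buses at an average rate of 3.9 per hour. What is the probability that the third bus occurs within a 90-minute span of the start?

Over the interval, μ = 3.9 × 1.5 = 5.85 (a 90-minute span = 1.5 hours).
The third arrival falls in the interval iff at least 3 events occur there: P(S_3 ≤ t) = P(N ≥ 3) = 1 − P(N ≤ 2) ≈ 0.9310.

0.9310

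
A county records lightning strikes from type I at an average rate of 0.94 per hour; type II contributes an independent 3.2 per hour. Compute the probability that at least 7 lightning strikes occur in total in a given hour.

Independent Poisson processes superpose: combined rate λ = 0.94 + 3.2 = 4.14 per hour.
So μ = 4.14.
P(N ≥ 7) = 1 − P(N ≤ 6) ≈ 0.1258.

0.1258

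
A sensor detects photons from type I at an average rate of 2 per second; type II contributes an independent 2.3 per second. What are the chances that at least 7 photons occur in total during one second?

Independent Poisson processes superpose: combined rate λ = 2 + 2.3 = 4.3 per second.
So μ = 4.3.
P(N ≥ 7) = 1 − P(N ≤ 6) ≈ 0.1442.

0.1442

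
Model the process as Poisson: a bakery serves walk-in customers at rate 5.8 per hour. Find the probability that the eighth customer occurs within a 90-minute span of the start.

0.6398

Over the interval, μ = 5.8 × 1.5 = 8.7 (a 90-minute span = 1.5 hours).
The eighth arrival falls in the interval iff at least 8 events occur there: P(S_8 ≤ t) = P(N ≥ 8) = 1 − P(N ≤ 7) ≈ 0.6398.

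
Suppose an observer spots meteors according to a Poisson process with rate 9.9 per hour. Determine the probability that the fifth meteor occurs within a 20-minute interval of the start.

Over the interval, μ = 9.9 × 1/3 = 3.3 (a 20-minute interval = 1/3 hours).
The fifth arrival falls in the interval iff at least 5 events occur there: P(S_5 ≤ t) = P(N ≥ 5) = 1 − P(N ≤ 4) ≈ 0.2374.

0.2374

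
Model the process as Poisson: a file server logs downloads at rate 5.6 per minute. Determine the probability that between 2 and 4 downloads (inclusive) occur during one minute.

With mean μ = 5.6 per minute,
P(2 ≤ N ≤ 4) = Σ_{j=2}^{4} e^(−5.6) · 5.6^j/j! ≈ 0.3177.

0.3177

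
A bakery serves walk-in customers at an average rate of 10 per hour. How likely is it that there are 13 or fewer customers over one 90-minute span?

Over the interval, μ = 10 × 1.5 = 15 (a 90-minute span = 1.5 hours).
P(N ≤ 13) = Σ_{j=0}^{13} e^(−μ) μ^j/j! ≈ 0.3632.

0.3632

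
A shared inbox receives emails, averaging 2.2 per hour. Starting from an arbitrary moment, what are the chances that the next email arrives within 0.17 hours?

0.3120

Inter-arrival times are exponential with rate λ = 2.2 per hour.
P(T ≤ 0.17) = 1 − e^(−λt) = 1 − e^(−2.2 × 0.17) = 1 − e^(−0.374) ≈ 0.3120.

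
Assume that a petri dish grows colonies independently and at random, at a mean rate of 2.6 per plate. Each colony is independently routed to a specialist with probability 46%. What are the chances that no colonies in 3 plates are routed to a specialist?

Thinning: the colonies that are routed to a specialist themselves form a Poisson process with rate 0.46 × 2.6 = 1.196 per plate.
Over the interval, μ = 1.196 × 3 = 3.588 (3 plates).
P(N = 0) = e^(−3.588) · 3.588^0/0! ≈ 0.0277.

0.0277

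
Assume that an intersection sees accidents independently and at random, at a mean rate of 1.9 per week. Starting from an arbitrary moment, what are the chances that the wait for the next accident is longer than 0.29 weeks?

The wait for the next event is exponential with rate λ = 1.9 per week.
P(T > 0.29) = e^(−λt) = e^(−1.9 × 0.29) = e^(−0.551) ≈ 0.5764.

0.5764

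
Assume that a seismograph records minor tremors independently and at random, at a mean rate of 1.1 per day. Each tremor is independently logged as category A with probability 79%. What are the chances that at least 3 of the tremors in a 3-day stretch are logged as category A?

0.4833

Thinning: the tremors that are logged as category A themselves form a Poisson process with rate 0.79 × 1.1 = 0.869 per day.
Over the interval, μ = 0.869 × 3 = 2.607 (a 3-day stretch = 3 days).
P(N ≥ 3) = 1 − P(N ≤ 2) ≈ 0.4833.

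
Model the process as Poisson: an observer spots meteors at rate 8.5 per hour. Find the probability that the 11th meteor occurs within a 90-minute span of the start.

0.7262

Over the interval, μ = 8.5 × 1.5 = 12.75 (a 90-minute span = 1.5 hours).
The 11th arrival falls in the interval iff at least 11 events occur there: P(S_11 ≤ t) = P(N ≥ 11) = 1 − P(N ≤ 10) ≈ 0.7262.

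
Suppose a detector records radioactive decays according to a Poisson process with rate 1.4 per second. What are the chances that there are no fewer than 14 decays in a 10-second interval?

Over the interval, μ = 1.4 × 10 = 14 (a 10-second interval = 10 seconds).
P(N ≥ 14) = 1 − P(N ≤ 13) = 1 − Σ_{j=0}^{13} e^(−μ) μ^j/j! ≈ 0.5356.

0.5356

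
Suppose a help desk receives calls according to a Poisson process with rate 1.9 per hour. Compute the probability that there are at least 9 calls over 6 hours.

0.8016

Over the interval, μ = 1.9 × 6 = 11.4 (6 hours).
P(N ≥ 9) = 1 − P(N ≤ 8) = 1 − Σ_{j=0}^{8} e^(−μ) μ^j/j! ≈ 0.8016.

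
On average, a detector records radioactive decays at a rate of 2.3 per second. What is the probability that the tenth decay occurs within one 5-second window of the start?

0.7112

Over the interval, μ = 2.3 × 5 = 11.5 (a 5-second window = 5 seconds).
The tenth arrival falls in the interval iff at least 10 events occur there: P(S_10 ≤ t) = P(N ≥ 10) = 1 − P(N ≤ 9) ≈ 0.7112.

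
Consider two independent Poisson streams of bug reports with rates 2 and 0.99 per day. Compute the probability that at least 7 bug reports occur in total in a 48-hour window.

Independent Poisson processes superpose: combined rate λ = 2 + 0.99 = 2.99 per day.
Over the interval, μ = 2.99 × 2 = 5.98 (a 48-hour window = 2 days).
P(N ≥ 7) = 1 − P(N ≤ 6) ≈ 0.3905.

0.3905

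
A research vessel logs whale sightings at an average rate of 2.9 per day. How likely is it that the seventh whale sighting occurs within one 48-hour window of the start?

Over the interval, μ = 2.9 × 2 = 5.8 (a 48-hour window = 2 days).
The seventh arrival falls in the interval iff at least 7 events occur there: P(S_7 ≤ t) = P(N ≥ 7) = 1 − P(N ≤ 6) ≈ 0.3616.

0.3616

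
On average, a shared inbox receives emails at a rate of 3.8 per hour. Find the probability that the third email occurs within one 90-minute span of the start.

0.9232

Over the interval, μ = 3.8 × 1.5 = 5.7 (a 90-minute span = 1.5 hours).
The third arrival falls in the interval iff at least 3 events occur there: P(S_3 ≤ t) = P(N ≥ 3) = 1 − P(N ≤ 2) ≈ 0.9232.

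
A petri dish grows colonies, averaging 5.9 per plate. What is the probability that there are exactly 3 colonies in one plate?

With mean μ = 5.9 per plate,
P(N = 3) = e^(−μ) μ^3/3! = e^(−5.9) · 5.9^3/6 ≈ 0.0938.

0.0938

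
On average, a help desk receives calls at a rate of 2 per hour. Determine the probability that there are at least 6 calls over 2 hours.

Over the interval, μ = 2 × 2 = 4 (2 hours).
P(N ≥ 6) = 1 − P(N ≤ 5) = 1 − Σ_{j=0}^{5} e^(−μ) μ^j/j! ≈ 0.2149.

0.2149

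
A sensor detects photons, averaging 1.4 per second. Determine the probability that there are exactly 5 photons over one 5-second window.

Over the interval, μ = 1.4 × 5 = 7 (a 5-second window = 5 seconds).
P(N = 5) = e^(−μ) μ^5/5! = e^(−7) · 7^5/120 ≈ 0.1277.

0.1277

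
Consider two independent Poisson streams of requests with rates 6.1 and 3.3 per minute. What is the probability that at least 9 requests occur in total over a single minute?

Independent Poisson processes superpose: combined rate λ = 6.1 + 3.3 = 9.4 per minute.
So μ = 9.4.
P(N ≥ 9) = 1 − P(N ≤ 8) ≈ 0.5958.

0.5958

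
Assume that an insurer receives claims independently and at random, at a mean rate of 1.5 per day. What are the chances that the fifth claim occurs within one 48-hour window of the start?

Over the interval, μ = 1.5 × 2 = 3 (a 48-hour window = 2 days).
The fifth arrival falls in the interval iff at least 5 events occur there: P(S_5 ≤ t) = P(N ≥ 5) = 1 − P(N ≤ 4) ≈ 0.1847.

0.1847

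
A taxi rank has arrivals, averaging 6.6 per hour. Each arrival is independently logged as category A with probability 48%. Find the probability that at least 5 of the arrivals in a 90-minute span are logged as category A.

0.5150

Thinning: the arrivals that are logged as category A themselves form a Poisson process with rate 0.48 × 6.6 = 3.168 per hour.
Over the interval, μ = 3.168 × 1.5 = 4.752 (a 90-minute span = 1.5 hours).
P(N ≥ 5) = 1 − P(N ≤ 4) ≈ 0.5150.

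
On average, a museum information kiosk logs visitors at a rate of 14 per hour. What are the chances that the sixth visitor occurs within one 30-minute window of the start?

Over the interval, μ = 14 × 0.5 = 7 (a 30-minute window = 0.5 hours).
The sixth arrival falls in the interval iff at least 6 events occur there: P(S_6 ≤ t) = P(N ≥ 6) = 1 − P(N ≤ 5) ≈ 0.6993.

0.6993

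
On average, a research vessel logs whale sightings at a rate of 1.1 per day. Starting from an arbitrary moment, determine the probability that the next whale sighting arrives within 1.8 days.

Inter-arrival times are exponential with rate λ = 1.1 per day.
P(T ≤ 1.8) = 1 − e^(−λt) = 1 − e^(−1.1 × 1.8) = 1 − e^(−1.98) ≈ 0.8619.

0.8619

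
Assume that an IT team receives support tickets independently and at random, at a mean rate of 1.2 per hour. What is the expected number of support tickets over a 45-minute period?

0.9

E[N] = λt = 1.2 × 0.75 = 0.9 (a 45-minute period = 0.75 hours).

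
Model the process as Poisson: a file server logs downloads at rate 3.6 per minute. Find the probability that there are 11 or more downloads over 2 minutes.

Over the interval, μ = 3.6 × 2 = 7.2 (2 minutes).
P(N ≥ 11) = 1 − P(N ≤ 10) = 1 − Σ_{j=0}^{10} e^(−μ) μ^j/j! ≈ 0.1133.

0.1133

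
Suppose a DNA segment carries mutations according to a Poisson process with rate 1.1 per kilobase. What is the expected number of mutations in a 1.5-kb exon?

E[N] = λt = 1.1 × 1.5 = 1.65 (a 1.5-kb exon = 1.5 kilobases).

1.65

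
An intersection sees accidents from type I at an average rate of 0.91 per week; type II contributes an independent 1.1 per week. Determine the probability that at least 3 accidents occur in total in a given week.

0.3260

Independent Poisson processes superpose: combined rate λ = 0.91 + 1.1 = 2.01 per week.
So μ = 2.01.
P(N ≥ 3) = 1 − P(N ≤ 2) ≈ 0.3260.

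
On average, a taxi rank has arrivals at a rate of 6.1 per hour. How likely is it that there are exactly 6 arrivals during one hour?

0.1605

With mean μ = 6.1 per hour,
P(N = 6) = e^(−μ) μ^6/6! = e^(−6.1) · 6.1^6/720 ≈ 0.1605.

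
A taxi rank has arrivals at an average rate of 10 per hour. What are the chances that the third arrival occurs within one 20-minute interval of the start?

Over the interval, μ = 10 × 1/3 ≈ 3.33333 (a 20-minute interval = 1/3 hours).
The third arrival falls in the interval iff at least 3 events occur there: P(S_3 ≤ t) = P(N ≥ 3) = 1 − P(N ≤ 2) ≈ 0.6472.

0.6472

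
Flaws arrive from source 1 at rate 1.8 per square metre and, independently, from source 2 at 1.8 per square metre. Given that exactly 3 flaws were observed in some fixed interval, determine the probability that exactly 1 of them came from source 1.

0.3750

Given the total, each event is independently from source 1 with probability p = λ_1/(λ_1+λ_2) = 1.8/3.6 = 0.5000.
So K ~ Binomial(3, 1.8/3.6): P(K = 1) = C(3,1) · (1.8/3.6)^1 · (1.8/3.6)^2 ≈ 0.3750.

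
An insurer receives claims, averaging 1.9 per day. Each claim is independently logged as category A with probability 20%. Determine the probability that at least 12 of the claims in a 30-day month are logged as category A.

Thinning: the claims that are logged as category A themselves form a Poisson process with rate 0.2 × 1.9 = 0.38 per day.
Over the interval, μ = 0.38 × 30 = 11.4 (a 30-day month = 30 days).
P(N ≥ 12) = 1 − P(N ≤ 11) ≈ 0.4684.

0.4684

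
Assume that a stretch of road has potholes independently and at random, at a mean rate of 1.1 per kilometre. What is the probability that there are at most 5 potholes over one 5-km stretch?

Over the interval, μ = 1.1 × 5 = 5.5 (a 5-km stretch = 5 kilometres).
P(N ≤ 5) = Σ_{j=0}^{5} e^(−μ) μ^j/j! ≈ 0.5289.

0.5289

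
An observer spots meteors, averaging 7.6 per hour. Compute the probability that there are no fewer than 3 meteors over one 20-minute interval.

0.4647

Over the interval, μ = 7.6 × 1/3 ≈ 2.53333 (a 20-minute interval = 1/3 hours).
P(N ≥ 3) = 1 − P(N ≤ 2) = 1 − Σ_{j=0}^{2} e^(−μ) μ^j/j! ≈ 0.4647.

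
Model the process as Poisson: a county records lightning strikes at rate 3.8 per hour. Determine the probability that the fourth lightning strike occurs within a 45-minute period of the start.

0.3192

Over the interval, μ = 3.8 × 0.75 = 2.85 (a 45-minute period = 0.75 hours).
The fourth arrival falls in the interval iff at least 4 events occur there: P(S_4 ≤ t) = P(N ≥ 4) = 1 − P(N ≤ 3) ≈ 0.3192.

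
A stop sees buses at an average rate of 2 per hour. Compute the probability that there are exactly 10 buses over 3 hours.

0.0413

Over the interval, μ = 2 × 3 = 6 (3 hours).
P(N = 10) = e^(−μ) μ^10/10! = e^(−6) · 6^10/3628800 ≈ 0.0413.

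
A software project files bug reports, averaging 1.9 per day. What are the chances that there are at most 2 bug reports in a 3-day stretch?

0.0768

Over the interval, μ = 1.9 × 3 = 5.7 (a 3-day stretch = 3 days).
P(N ≤ 2) = Σ_{j=0}^{2} e^(−μ) μ^j/j! ≈ 0.0768.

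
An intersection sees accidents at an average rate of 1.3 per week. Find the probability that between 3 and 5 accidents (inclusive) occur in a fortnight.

0.4325

Over the interval, μ = 1.3 × 2 = 2.6 (a fortnight = 2 weeks).
P(3 ≤ N ≤ 5) = Σ_{j=3}^{5} e^(−2.6) · 2.6^j/j! ≈ 0.4325.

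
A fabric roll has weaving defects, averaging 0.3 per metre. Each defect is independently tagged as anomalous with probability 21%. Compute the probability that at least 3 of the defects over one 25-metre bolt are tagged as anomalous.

0.2102

Thinning: the defects that are tagged as anomalous themselves form a Poisson process with rate 0.21 × 0.3 = 0.063 per metre.
Over the interval, μ = 0.063 × 25 = 1.575 (a 25-metre bolt = 25 metres).
P(N ≥ 3) = 1 − P(N ≤ 2) ≈ 0.2102.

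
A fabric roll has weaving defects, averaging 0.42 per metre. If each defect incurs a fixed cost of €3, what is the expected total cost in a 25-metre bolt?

€31.5

E[N] = 0.42 × 25 = 10.5 (a 25-metre bolt = 25 metres); E[cost] = 10.5 × €3 = €31.5.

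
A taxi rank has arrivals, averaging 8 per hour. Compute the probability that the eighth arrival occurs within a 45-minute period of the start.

Over the interval, μ = 8 × 0.75 = 6 (a 45-minute period = 0.75 hours).
The eighth arrival falls in the interval iff at least 8 events occur there: P(S_8 ≤ t) = P(N ≥ 8) = 1 − P(N ≤ 7) ≈ 0.2560.

0.2560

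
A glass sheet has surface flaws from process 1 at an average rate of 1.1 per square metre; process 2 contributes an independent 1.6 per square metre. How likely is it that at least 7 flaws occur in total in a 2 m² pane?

Independent Poisson processes superpose: combined rate λ = 1.1 + 1.6 = 2.7 per square metre.
Over the interval, μ = 2.7 × 2 = 5.4 (a 2 m² pane = 2 square metres).
P(N ≥ 7) = 1 − P(N ≤ 6) ≈ 0.2983.

0.2983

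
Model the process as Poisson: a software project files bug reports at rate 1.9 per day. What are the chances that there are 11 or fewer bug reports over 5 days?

Over the interval, μ = 1.9 × 5 = 9.5 (5 days).
P(N ≤ 11) = Σ_{j=0}^{11} e^(−μ) μ^j/j! ≈ 0.7520.

0.7520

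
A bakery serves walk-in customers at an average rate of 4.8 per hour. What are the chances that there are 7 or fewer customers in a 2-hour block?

0.2584

Over the interval, μ = 4.8 × 2 = 9.6 (a 2-hour block = 2 hours).
P(N ≤ 7) = Σ_{j=0}^{7} e^(−μ) μ^j/j! ≈ 0.2584.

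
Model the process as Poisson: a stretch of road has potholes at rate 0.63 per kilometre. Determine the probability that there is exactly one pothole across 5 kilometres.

0.1350

Over the interval, μ = 0.63 × 5 = 3.15 (5 kilometres).
P(N = 1) = e^(−μ) μ^1/1! = e^(−3.15) · 3.15^1/1 ≈ 0.1350.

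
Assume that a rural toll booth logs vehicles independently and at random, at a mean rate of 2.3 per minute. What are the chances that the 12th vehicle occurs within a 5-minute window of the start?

0.4802

Over the interval, μ = 2.3 × 5 = 11.5 (a 5-minute window = 5 minutes).
The 12th arrival falls in the interval iff at least 12 events occur there: P(S_12 ≤ t) = P(N ≥ 12) = 1 − P(N ≤ 11) ≈ 0.4802.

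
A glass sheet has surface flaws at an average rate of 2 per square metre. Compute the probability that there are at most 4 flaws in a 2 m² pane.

Over the interval, μ = 2 × 2 = 4 (a 2 m² pane = 2 square metres).
P(N ≤ 4) = Σ_{j=0}^{4} e^(−μ) μ^j/j! ≈ 0.6288.

0.6288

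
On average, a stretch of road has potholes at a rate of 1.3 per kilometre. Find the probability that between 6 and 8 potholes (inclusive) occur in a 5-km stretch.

Over the interval, μ = 1.3 × 5 = 6.5 (a 5-km stretch = 5 kilometres).
P(6 ≤ N ≤ 8) = Σ_{j=6}^{8} e^(−6.5) · 6.5^j/j! ≈ 0.4225.

0.4225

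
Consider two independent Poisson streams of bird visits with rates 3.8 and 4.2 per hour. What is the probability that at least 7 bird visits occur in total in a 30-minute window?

0.1107

Independent Poisson processes superpose: combined rate λ = 3.8 + 4.2 = 8 per hour.
Over the interval, μ = 8 × 0.5 = 4 (a 30-minute window = 0.5 hours).
P(N ≥ 7) = 1 − P(N ≤ 6) ≈ 0.1107.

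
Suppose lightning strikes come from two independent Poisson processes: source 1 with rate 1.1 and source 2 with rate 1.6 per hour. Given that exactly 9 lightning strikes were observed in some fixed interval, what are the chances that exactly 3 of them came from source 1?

Given the total, each event is independently from source 1 with probability p = λ_1/(λ_1+λ_2) = 1.1/2.7 ≈ 0.4074.
So K ~ Binomial(9, 1.1/2.7): P(K = 3) = C(9,3) · (1.1/2.7)^3 · (1.6/2.7)^6 ≈ 0.2460.

0.2460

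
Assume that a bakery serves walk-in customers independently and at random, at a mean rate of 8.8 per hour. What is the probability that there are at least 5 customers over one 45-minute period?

Over the interval, μ = 8.8 × 0.75 = 6.6 (a 45-minute period = 0.75 hours).
P(N ≥ 5) = 1 − P(N ≤ 4) = 1 − Σ_{j=0}^{4} e^(−μ) μ^j/j! ≈ 0.7873.

0.7873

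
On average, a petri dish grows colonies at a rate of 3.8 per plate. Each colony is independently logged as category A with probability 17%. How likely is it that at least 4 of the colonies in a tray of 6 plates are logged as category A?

0.5419

Thinning: the colonies that are logged as category A themselves form a Poisson process with rate 0.17 × 3.8 = 0.646 per plate.
Over the interval, μ = 0.646 × 6 = 3.876 (a tray of 6 plates = 6 plates).
P(N ≥ 4) = 1 − P(N ≤ 3) ≈ 0.5419.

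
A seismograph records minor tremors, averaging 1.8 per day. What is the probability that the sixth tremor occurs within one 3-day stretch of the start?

Over the interval, μ = 1.8 × 3 = 5.4 (a 3-day stretch = 3 days).
The sixth arrival falls in the interval iff at least 6 events occur there: P(S_6 ≤ t) = P(N ≥ 6) = 1 − P(N ≤ 5) ≈ 0.4539.

0.4539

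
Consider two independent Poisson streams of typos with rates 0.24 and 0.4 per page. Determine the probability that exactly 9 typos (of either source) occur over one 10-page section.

0.0825

Independent Poisson processes superpose: combined rate λ = 0.24 + 0.4 = 0.64 per page.
Over the interval, μ = 0.64 × 10 = 6.4 (a 10-page section = 10 pages).
P(N = 9) = e^(−6.4) · 6.4^9/9! ≈ 0.0825.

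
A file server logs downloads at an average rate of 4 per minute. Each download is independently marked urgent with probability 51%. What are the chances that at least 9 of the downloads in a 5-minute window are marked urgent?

0.6892

Thinning: the downloads that are marked urgent themselves form a Poisson process with rate 0.51 × 4 = 2.04 per minute.
Over the interval, μ = 2.04 × 5 = 10.2 (a 5-minute window = 5 minutes).
P(N ≥ 9) = 1 − P(N ≤ 8) ≈ 0.6892.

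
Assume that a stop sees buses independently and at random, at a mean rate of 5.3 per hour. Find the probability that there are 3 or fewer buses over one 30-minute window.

Over the interval, μ = 5.3 × 0.5 = 2.65 (a 30-minute window = 0.5 hours).
P(N ≤ 3) = Σ_{j=0}^{3} e^(−μ) μ^j/j! ≈ 0.7251.

0.7251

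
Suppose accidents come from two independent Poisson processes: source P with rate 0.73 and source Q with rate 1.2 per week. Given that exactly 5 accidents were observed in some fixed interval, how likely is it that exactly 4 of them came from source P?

Given the total, each event is independently from source P with probability p = λ_P/(λ_P+λ_Q) = 0.73/1.93 ≈ 0.3782.
So K ~ Binomial(5, 0.73/1.93): P(K = 4) = C(5,4) · (0.73/1.93)^4 · (1.2/1.93)^1 ≈ 0.0636.

0.0636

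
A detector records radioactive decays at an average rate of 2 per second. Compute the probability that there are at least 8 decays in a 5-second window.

0.7798

Over the interval, μ = 2 × 5 = 10 (a 5-second window = 5 seconds).
P(N ≥ 8) = 1 − P(N ≤ 7) = 1 − Σ_{j=0}^{7} e^(−μ) μ^j/j! ≈ 0.7798.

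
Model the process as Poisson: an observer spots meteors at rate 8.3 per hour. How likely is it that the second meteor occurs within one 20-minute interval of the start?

0.7632

Over the interval, μ = 8.3 × 1/3 ≈ 2.76667 (a 20-minute interval = 1/3 hours).
The second arrival falls in the interval iff at least 2 events occur there: P(S_2 ≤ t) = P(N ≥ 2) = 1 − P(N ≤ 1) ≈ 0.7632.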